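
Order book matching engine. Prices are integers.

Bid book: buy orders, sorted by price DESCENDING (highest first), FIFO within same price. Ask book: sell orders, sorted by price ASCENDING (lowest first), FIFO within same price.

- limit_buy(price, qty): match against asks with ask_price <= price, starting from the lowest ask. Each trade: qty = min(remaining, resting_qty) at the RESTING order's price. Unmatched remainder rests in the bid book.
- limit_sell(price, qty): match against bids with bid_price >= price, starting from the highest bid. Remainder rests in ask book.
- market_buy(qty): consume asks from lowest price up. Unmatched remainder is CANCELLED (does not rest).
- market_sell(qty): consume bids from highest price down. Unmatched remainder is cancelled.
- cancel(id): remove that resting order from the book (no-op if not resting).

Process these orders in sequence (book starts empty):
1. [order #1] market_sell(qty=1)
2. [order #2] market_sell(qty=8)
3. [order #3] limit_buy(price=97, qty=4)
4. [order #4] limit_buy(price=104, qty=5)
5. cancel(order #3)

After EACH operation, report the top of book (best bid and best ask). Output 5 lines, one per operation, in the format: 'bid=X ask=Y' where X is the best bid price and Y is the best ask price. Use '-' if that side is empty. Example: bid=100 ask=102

Answer: bid=- ask=-
bid=- ask=-
bid=97 ask=-
bid=104 ask=-
bid=104 ask=-

Derivation:
After op 1 [order #1] market_sell(qty=1): fills=none; bids=[-] asks=[-]
After op 2 [order #2] market_sell(qty=8): fills=none; bids=[-] asks=[-]
After op 3 [order #3] limit_buy(price=97, qty=4): fills=none; bids=[#3:4@97] asks=[-]
After op 4 [order #4] limit_buy(price=104, qty=5): fills=none; bids=[#4:5@104 #3:4@97] asks=[-]
After op 5 cancel(order #3): fills=none; bids=[#4:5@104] asks=[-]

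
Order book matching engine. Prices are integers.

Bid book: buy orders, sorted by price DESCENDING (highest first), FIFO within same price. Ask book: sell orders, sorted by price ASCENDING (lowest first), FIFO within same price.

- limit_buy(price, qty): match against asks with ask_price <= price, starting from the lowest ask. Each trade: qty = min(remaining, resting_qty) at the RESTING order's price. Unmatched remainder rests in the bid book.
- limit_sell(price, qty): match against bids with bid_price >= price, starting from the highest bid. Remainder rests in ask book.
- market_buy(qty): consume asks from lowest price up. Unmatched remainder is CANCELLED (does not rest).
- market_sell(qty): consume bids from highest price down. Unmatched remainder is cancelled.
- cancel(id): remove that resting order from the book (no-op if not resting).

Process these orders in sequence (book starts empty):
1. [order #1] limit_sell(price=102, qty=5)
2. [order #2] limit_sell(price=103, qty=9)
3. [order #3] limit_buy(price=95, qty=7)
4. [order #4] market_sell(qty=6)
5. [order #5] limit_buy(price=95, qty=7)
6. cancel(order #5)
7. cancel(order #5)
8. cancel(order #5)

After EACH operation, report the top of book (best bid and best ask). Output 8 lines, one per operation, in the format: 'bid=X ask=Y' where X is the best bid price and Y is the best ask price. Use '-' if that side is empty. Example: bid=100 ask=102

After op 1 [order #1] limit_sell(price=102, qty=5): fills=none; bids=[-] asks=[#1:5@102]
After op 2 [order #2] limit_sell(price=103, qty=9): fills=none; bids=[-] asks=[#1:5@102 #2:9@103]
After op 3 [order #3] limit_buy(price=95, qty=7): fills=none; bids=[#3:7@95] asks=[#1:5@102 #2:9@103]
After op 4 [order #4] market_sell(qty=6): fills=#3x#4:6@95; bids=[#3:1@95] asks=[#1:5@102 #2:9@103]
After op 5 [order #5] limit_buy(price=95, qty=7): fills=none; bids=[#3:1@95 #5:7@95] asks=[#1:5@102 #2:9@103]
After op 6 cancel(order #5): fills=none; bids=[#3:1@95] asks=[#1:5@102 #2:9@103]
After op 7 cancel(order #5): fills=none; bids=[#3:1@95] asks=[#1:5@102 #2:9@103]
After op 8 cancel(order #5): fills=none; bids=[#3:1@95] asks=[#1:5@102 #2:9@103]

Answer: bid=- ask=102
bid=- ask=102
bid=95 ask=102
bid=95 ask=102
bid=95 ask=102
bid=95 ask=102
bid=95 ask=102
bid=95 ask=102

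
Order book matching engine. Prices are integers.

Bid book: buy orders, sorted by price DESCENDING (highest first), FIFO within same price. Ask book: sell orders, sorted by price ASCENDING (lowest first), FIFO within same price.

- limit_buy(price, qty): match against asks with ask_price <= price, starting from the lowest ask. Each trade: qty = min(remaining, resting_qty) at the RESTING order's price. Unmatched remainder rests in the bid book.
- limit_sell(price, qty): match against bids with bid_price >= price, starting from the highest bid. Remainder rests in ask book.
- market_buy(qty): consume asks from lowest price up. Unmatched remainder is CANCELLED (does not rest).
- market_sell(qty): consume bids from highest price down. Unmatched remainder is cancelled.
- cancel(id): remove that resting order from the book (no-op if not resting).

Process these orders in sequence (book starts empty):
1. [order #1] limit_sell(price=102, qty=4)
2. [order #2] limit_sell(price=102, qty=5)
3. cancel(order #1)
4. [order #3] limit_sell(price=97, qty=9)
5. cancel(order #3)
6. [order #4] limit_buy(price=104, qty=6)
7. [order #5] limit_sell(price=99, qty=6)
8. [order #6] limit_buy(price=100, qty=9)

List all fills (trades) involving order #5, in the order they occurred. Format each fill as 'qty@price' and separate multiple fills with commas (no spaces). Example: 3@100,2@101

After op 1 [order #1] limit_sell(price=102, qty=4): fills=none; bids=[-] asks=[#1:4@102]
After op 2 [order #2] limit_sell(price=102, qty=5): fills=none; bids=[-] asks=[#1:4@102 #2:5@102]
After op 3 cancel(order #1): fills=none; bids=[-] asks=[#2:5@102]
After op 4 [order #3] limit_sell(price=97, qty=9): fills=none; bids=[-] asks=[#3:9@97 #2:5@102]
After op 5 cancel(order #3): fills=none; bids=[-] asks=[#2:5@102]
After op 6 [order #4] limit_buy(price=104, qty=6): fills=#4x#2:5@102; bids=[#4:1@104] asks=[-]
After op 7 [order #5] limit_sell(price=99, qty=6): fills=#4x#5:1@104; bids=[-] asks=[#5:5@99]
After op 8 [order #6] limit_buy(price=100, qty=9): fills=#6x#5:5@99; bids=[#6:4@100] asks=[-]

Answer: 1@104,5@99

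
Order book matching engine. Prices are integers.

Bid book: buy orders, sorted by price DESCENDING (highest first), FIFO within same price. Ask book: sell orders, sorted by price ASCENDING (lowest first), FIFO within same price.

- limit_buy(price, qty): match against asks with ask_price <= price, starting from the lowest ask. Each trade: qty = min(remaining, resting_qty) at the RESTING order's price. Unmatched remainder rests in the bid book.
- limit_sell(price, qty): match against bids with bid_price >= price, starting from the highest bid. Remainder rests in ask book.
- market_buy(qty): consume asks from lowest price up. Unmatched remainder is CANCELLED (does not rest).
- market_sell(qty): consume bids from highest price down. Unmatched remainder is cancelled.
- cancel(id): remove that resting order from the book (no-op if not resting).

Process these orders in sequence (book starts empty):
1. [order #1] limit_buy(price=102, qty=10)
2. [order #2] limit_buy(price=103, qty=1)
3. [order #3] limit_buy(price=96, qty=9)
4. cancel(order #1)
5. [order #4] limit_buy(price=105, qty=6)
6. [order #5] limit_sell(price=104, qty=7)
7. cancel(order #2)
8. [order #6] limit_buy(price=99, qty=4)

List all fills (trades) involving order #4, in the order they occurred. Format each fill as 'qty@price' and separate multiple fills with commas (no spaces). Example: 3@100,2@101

After op 1 [order #1] limit_buy(price=102, qty=10): fills=none; bids=[#1:10@102] asks=[-]
After op 2 [order #2] limit_buy(price=103, qty=1): fills=none; bids=[#2:1@103 #1:10@102] asks=[-]
After op 3 [order #3] limit_buy(price=96, qty=9): fills=none; bids=[#2:1@103 #1:10@102 #3:9@96] asks=[-]
After op 4 cancel(order #1): fills=none; bids=[#2:1@103 #3:9@96] asks=[-]
After op 5 [order #4] limit_buy(price=105, qty=6): fills=none; bids=[#4:6@105 #2:1@103 #3:9@96] asks=[-]
After op 6 [order #5] limit_sell(price=104, qty=7): fills=#4x#5:6@105; bids=[#2:1@103 #3:9@96] asks=[#5:1@104]
After op 7 cancel(order #2): fills=none; bids=[#3:9@96] asks=[#5:1@104]
After op 8 [order #6] limit_buy(price=99, qty=4): fills=none; bids=[#6:4@99 #3:9@96] asks=[#5:1@104]

Answer: 6@105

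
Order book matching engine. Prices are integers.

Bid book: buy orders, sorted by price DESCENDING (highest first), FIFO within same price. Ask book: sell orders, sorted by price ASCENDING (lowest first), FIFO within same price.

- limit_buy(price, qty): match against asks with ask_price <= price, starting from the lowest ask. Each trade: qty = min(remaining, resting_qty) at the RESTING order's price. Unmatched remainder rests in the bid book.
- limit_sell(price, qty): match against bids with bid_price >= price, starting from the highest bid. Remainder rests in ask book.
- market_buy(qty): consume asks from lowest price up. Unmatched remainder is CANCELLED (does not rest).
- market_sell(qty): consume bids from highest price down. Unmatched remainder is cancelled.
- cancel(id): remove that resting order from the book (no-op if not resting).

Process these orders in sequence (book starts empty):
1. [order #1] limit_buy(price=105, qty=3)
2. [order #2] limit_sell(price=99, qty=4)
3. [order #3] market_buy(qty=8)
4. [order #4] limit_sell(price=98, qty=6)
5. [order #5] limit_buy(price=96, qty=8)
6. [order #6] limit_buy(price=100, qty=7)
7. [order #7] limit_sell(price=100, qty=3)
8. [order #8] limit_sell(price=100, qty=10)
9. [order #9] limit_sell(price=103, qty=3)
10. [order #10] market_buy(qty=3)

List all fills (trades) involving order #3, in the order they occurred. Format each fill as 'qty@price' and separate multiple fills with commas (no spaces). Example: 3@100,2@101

After op 1 [order #1] limit_buy(price=105, qty=3): fills=none; bids=[#1:3@105] asks=[-]
After op 2 [order #2] limit_sell(price=99, qty=4): fills=#1x#2:3@105; bids=[-] asks=[#2:1@99]
After op 3 [order #3] market_buy(qty=8): fills=#3x#2:1@99; bids=[-] asks=[-]
After op 4 [order #4] limit_sell(price=98, qty=6): fills=none; bids=[-] asks=[#4:6@98]
After op 5 [order #5] limit_buy(price=96, qty=8): fills=none; bids=[#5:8@96] asks=[#4:6@98]
After op 6 [order #6] limit_buy(price=100, qty=7): fills=#6x#4:6@98; bids=[#6:1@100 #5:8@96] asks=[-]
After op 7 [order #7] limit_sell(price=100, qty=3): fills=#6x#7:1@100; bids=[#5:8@96] asks=[#7:2@100]
After op 8 [order #8] limit_sell(price=100, qty=10): fills=none; bids=[#5:8@96] asks=[#7:2@100 #8:10@100]
After op 9 [order #9] limit_sell(price=103, qty=3): fills=none; bids=[#5:8@96] asks=[#7:2@100 #8:10@100 #9:3@103]
After op 10 [order #10] market_buy(qty=3): fills=#10x#7:2@100 #10x#8:1@100; bids=[#5:8@96] asks=[#8:9@100 #9:3@103]

Answer: 1@99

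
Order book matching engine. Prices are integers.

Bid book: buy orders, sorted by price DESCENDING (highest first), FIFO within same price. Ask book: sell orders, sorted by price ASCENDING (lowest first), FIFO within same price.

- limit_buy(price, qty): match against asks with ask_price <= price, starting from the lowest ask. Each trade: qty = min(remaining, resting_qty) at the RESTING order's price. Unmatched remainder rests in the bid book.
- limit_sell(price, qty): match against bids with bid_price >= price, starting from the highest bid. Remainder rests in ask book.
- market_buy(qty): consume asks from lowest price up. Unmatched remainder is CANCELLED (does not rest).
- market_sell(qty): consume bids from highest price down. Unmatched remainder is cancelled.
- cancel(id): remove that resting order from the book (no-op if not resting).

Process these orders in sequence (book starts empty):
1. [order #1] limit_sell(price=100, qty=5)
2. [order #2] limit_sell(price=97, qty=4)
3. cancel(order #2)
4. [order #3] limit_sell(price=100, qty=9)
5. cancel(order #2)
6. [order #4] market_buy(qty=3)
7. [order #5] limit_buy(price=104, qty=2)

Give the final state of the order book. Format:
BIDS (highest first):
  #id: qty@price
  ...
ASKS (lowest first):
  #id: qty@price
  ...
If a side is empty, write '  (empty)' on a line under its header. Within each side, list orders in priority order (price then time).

Answer: BIDS (highest first):
  (empty)
ASKS (lowest first):
  #3: 9@100

Derivation:
After op 1 [order #1] limit_sell(price=100, qty=5): fills=none; bids=[-] asks=[#1:5@100]
After op 2 [order #2] limit_sell(price=97, qty=4): fills=none; bids=[-] asks=[#2:4@97 #1:5@100]
After op 3 cancel(order #2): fills=none; bids=[-] asks=[#1:5@100]
After op 4 [order #3] limit_sell(price=100, qty=9): fills=none; bids=[-] asks=[#1:5@100 #3:9@100]
After op 5 cancel(order #2): fills=none; bids=[-] asks=[#1:5@100 #3:9@100]
After op 6 [order #4] market_buy(qty=3): fills=#4x#1:3@100; bids=[-] asks=[#1:2@100 #3:9@100]
After op 7 [order #5] limit_buy(price=104, qty=2): fills=#5x#1:2@100; bids=[-] asks=[#3:9@100]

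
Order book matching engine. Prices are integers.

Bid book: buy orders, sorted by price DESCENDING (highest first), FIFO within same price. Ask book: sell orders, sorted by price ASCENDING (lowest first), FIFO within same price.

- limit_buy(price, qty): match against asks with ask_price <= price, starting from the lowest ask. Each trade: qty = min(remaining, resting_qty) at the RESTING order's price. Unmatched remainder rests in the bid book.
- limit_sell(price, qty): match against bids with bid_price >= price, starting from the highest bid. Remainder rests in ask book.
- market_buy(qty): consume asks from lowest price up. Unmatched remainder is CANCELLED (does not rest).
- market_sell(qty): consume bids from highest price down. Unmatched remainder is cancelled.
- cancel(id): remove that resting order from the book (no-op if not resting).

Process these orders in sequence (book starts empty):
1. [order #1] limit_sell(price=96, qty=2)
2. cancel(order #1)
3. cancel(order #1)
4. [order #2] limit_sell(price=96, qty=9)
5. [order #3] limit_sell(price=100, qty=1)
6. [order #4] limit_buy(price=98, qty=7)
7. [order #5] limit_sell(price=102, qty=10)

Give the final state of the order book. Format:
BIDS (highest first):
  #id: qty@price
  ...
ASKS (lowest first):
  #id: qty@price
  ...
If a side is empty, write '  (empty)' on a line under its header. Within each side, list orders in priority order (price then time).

Answer: BIDS (highest first):
  (empty)
ASKS (lowest first):
  #2: 2@96
  #3: 1@100
  #5: 10@102

Derivation:
After op 1 [order #1] limit_sell(price=96, qty=2): fills=none; bids=[-] asks=[#1:2@96]
After op 2 cancel(order #1): fills=none; bids=[-] asks=[-]
After op 3 cancel(order #1): fills=none; bids=[-] asks=[-]
After op 4 [order #2] limit_sell(price=96, qty=9): fills=none; bids=[-] asks=[#2:9@96]
After op 5 [order #3] limit_sell(price=100, qty=1): fills=none; bids=[-] asks=[#2:9@96 #3:1@100]
After op 6 [order #4] limit_buy(price=98, qty=7): fills=#4x#2:7@96; bids=[-] asks=[#2:2@96 #3:1@100]
After op 7 [order #5] limit_sell(price=102, qty=10): fills=none; bids=[-] asks=[#2:2@96 #3:1@100 #5:10@102]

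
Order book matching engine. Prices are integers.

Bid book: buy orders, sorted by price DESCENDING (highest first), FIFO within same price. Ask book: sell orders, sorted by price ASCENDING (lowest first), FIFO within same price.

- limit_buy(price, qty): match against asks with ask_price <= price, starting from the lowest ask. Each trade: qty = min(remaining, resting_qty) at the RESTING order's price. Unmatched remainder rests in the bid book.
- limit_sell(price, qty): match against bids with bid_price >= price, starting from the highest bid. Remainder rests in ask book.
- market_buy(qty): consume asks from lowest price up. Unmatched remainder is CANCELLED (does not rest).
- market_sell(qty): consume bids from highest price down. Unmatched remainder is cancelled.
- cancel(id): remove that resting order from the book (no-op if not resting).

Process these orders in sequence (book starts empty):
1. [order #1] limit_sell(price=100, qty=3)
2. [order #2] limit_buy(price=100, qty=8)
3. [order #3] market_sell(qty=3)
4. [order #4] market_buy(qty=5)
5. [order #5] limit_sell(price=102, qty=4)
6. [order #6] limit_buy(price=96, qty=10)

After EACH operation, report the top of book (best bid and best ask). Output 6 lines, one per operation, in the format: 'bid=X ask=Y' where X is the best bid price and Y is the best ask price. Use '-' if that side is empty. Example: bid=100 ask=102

Answer: bid=- ask=100
bid=100 ask=-
bid=100 ask=-
bid=100 ask=-
bid=100 ask=102
bid=100 ask=102

Derivation:
After op 1 [order #1] limit_sell(price=100, qty=3): fills=none; bids=[-] asks=[#1:3@100]
After op 2 [order #2] limit_buy(price=100, qty=8): fills=#2x#1:3@100; bids=[#2:5@100] asks=[-]
After op 3 [order #3] market_sell(qty=3): fills=#2x#3:3@100; bids=[#2:2@100] asks=[-]
After op 4 [order #4] market_buy(qty=5): fills=none; bids=[#2:2@100] asks=[-]
After op 5 [order #5] limit_sell(price=102, qty=4): fills=none; bids=[#2:2@100] asks=[#5:4@102]
After op 6 [order #6] limit_buy(price=96, qty=10): fills=none; bids=[#2:2@100 #6:10@96] asks=[#5:4@102]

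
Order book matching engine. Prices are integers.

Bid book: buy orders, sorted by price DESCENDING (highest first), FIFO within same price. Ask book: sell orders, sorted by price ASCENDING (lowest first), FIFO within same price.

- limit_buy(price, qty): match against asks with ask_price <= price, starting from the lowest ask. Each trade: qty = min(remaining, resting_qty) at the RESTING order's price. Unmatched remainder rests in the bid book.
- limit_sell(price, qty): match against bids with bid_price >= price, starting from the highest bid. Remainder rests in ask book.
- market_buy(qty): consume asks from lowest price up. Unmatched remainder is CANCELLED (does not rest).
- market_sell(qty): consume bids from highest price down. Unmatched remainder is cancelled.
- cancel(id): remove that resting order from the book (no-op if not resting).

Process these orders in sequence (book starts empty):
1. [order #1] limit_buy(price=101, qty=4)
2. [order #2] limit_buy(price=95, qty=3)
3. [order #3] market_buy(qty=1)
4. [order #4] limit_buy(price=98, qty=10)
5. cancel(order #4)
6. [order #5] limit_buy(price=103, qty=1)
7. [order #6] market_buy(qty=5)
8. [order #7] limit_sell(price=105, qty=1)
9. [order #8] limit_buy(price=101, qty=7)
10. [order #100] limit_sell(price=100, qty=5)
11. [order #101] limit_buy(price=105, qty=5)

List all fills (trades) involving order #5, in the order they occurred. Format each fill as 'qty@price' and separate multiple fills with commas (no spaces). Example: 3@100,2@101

Answer: 1@103

Derivation:
After op 1 [order #1] limit_buy(price=101, qty=4): fills=none; bids=[#1:4@101] asks=[-]
After op 2 [order #2] limit_buy(price=95, qty=3): fills=none; bids=[#1:4@101 #2:3@95] asks=[-]
After op 3 [order #3] market_buy(qty=1): fills=none; bids=[#1:4@101 #2:3@95] asks=[-]
After op 4 [order #4] limit_buy(price=98, qty=10): fills=none; bids=[#1:4@101 #4:10@98 #2:3@95] asks=[-]
After op 5 cancel(order #4): fills=none; bids=[#1:4@101 #2:3@95] asks=[-]
After op 6 [order #5] limit_buy(price=103, qty=1): fills=none; bids=[#5:1@103 #1:4@101 #2:3@95] asks=[-]
After op 7 [order #6] market_buy(qty=5): fills=none; bids=[#5:1@103 #1:4@101 #2:3@95] asks=[-]
After op 8 [order #7] limit_sell(price=105, qty=1): fills=none; bids=[#5:1@103 #1:4@101 #2:3@95] asks=[#7:1@105]
After op 9 [order #8] limit_buy(price=101, qty=7): fills=none; bids=[#5:1@103 #1:4@101 #8:7@101 #2:3@95] asks=[#7:1@105]
After op 10 [order #100] limit_sell(price=100, qty=5): fills=#5x#100:1@103 #1x#100:4@101; bids=[#8:7@101 #2:3@95] asks=[#7:1@105]
After op 11 [order #101] limit_buy(price=105, qty=5): fills=#101x#7:1@105; bids=[#101:4@105 #8:7@101 #2:3@95] asks=[-]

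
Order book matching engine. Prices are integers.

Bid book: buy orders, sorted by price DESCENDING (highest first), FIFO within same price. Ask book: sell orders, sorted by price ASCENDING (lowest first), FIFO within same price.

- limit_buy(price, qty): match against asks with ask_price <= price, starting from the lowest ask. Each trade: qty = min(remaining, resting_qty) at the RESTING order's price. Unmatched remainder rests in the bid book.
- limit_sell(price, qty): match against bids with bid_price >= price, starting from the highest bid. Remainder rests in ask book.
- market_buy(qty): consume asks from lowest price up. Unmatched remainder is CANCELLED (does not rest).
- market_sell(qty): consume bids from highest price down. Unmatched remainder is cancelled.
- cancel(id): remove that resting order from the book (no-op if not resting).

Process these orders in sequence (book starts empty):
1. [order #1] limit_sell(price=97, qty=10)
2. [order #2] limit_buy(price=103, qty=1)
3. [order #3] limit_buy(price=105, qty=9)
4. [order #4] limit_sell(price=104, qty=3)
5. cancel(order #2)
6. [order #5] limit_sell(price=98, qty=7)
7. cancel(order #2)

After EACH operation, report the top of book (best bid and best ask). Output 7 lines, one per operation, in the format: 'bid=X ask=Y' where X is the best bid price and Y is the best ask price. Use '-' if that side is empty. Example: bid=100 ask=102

After op 1 [order #1] limit_sell(price=97, qty=10): fills=none; bids=[-] asks=[#1:10@97]
After op 2 [order #2] limit_buy(price=103, qty=1): fills=#2x#1:1@97; bids=[-] asks=[#1:9@97]
After op 3 [order #3] limit_buy(price=105, qty=9): fills=#3x#1:9@97; bids=[-] asks=[-]
After op 4 [order #4] limit_sell(price=104, qty=3): fills=none; bids=[-] asks=[#4:3@104]
After op 5 cancel(order #2): fills=none; bids=[-] asks=[#4:3@104]
After op 6 [order #5] limit_sell(price=98, qty=7): fills=none; bids=[-] asks=[#5:7@98 #4:3@104]
After op 7 cancel(order #2): fills=none; bids=[-] asks=[#5:7@98 #4:3@104]

Answer: bid=- ask=97
bid=- ask=97
bid=- ask=-
bid=- ask=104
bid=- ask=104
bid=- ask=98
bid=- ask=98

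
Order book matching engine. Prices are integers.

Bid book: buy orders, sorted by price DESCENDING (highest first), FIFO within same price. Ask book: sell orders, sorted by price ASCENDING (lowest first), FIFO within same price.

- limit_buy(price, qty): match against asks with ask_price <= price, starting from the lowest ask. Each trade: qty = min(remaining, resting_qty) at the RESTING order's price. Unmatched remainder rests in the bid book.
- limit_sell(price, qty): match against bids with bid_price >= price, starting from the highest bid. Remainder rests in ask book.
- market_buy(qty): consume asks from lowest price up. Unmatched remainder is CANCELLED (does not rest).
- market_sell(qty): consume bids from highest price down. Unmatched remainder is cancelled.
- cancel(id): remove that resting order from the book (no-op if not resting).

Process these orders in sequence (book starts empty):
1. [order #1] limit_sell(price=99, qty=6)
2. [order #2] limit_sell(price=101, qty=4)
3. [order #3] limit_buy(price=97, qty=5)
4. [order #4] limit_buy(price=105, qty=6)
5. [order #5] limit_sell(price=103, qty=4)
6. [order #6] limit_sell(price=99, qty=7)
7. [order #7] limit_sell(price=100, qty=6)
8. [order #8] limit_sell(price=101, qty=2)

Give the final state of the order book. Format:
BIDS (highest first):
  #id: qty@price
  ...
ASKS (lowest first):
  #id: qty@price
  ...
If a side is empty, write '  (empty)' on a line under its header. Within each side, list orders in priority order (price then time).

Answer: BIDS (highest first):
  #3: 5@97
ASKS (lowest first):
  #6: 7@99
  #7: 6@100
  #2: 4@101
  #8: 2@101
  #5: 4@103

Derivation:
After op 1 [order #1] limit_sell(price=99, qty=6): fills=none; bids=[-] asks=[#1:6@99]
After op 2 [order #2] limit_sell(price=101, qty=4): fills=none; bids=[-] asks=[#1:6@99 #2:4@101]
After op 3 [order #3] limit_buy(price=97, qty=5): fills=none; bids=[#3:5@97] asks=[#1:6@99 #2:4@101]
After op 4 [order #4] limit_buy(price=105, qty=6): fills=#4x#1:6@99; bids=[#3:5@97] asks=[#2:4@101]
After op 5 [order #5] limit_sell(price=103, qty=4): fills=none; bids=[#3:5@97] asks=[#2:4@101 #5:4@103]
After op 6 [order #6] limit_sell(price=99, qty=7): fills=none; bids=[#3:5@97] asks=[#6:7@99 #2:4@101 #5:4@103]
After op 7 [order #7] limit_sell(price=100, qty=6): fills=none; bids=[#3:5@97] asks=[#6:7@99 #7:6@100 #2:4@101 #5:4@103]
After op 8 [order #8] limit_sell(price=101, qty=2): fills=none; bids=[#3:5@97] asks=[#6:7@99 #7:6@100 #2:4@101 #8:2@101 #5:4@103]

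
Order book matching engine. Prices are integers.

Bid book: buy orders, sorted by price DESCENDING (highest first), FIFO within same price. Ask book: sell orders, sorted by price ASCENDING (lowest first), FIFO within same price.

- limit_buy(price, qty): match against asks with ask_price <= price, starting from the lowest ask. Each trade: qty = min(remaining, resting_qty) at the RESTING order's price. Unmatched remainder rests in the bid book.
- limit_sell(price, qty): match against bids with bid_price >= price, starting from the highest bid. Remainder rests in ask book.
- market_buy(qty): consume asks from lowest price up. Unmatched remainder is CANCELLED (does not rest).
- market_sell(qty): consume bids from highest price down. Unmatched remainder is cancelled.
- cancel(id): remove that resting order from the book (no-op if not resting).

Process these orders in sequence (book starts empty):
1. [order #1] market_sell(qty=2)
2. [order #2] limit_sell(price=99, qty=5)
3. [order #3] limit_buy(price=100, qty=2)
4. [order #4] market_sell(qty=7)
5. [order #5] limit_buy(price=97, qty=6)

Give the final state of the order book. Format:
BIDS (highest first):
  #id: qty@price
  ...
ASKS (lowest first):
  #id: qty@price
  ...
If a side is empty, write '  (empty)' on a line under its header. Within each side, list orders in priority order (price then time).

After op 1 [order #1] market_sell(qty=2): fills=none; bids=[-] asks=[-]
After op 2 [order #2] limit_sell(price=99, qty=5): fills=none; bids=[-] asks=[#2:5@99]
After op 3 [order #3] limit_buy(price=100, qty=2): fills=#3x#2:2@99; bids=[-] asks=[#2:3@99]
After op 4 [order #4] market_sell(qty=7): fills=none; bids=[-] asks=[#2:3@99]
After op 5 [order #5] limit_buy(price=97, qty=6): fills=none; bids=[#5:6@97] asks=[#2:3@99]

Answer: BIDS (highest first):
  #5: 6@97
ASKS (lowest first):
  #2: 3@99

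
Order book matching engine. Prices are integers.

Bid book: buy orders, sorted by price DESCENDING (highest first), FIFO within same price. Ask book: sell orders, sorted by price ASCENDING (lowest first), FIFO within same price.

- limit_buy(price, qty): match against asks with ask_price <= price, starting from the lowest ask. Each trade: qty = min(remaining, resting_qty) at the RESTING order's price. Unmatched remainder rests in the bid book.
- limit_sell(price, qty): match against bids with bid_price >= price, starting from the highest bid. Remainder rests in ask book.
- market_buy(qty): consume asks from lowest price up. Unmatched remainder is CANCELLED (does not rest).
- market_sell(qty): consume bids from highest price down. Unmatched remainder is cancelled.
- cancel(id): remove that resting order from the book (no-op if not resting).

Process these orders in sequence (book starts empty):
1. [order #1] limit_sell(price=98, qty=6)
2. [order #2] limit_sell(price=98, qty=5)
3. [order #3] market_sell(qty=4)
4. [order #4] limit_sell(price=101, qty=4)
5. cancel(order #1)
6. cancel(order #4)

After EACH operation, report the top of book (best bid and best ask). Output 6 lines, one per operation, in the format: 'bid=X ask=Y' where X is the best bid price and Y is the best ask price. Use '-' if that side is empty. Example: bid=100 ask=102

Answer: bid=- ask=98
bid=- ask=98
bid=- ask=98
bid=- ask=98
bid=- ask=98
bid=- ask=98

Derivation:
After op 1 [order #1] limit_sell(price=98, qty=6): fills=none; bids=[-] asks=[#1:6@98]
After op 2 [order #2] limit_sell(price=98, qty=5): fills=none; bids=[-] asks=[#1:6@98 #2:5@98]
After op 3 [order #3] market_sell(qty=4): fills=none; bids=[-] asks=[#1:6@98 #2:5@98]
After op 4 [order #4] limit_sell(price=101, qty=4): fills=none; bids=[-] asks=[#1:6@98 #2:5@98 #4:4@101]
After op 5 cancel(order #1): fills=none; bids=[-] asks=[#2:5@98 #4:4@101]
After op 6 cancel(order #4): fills=none; bids=[-] asks=[#2:5@98]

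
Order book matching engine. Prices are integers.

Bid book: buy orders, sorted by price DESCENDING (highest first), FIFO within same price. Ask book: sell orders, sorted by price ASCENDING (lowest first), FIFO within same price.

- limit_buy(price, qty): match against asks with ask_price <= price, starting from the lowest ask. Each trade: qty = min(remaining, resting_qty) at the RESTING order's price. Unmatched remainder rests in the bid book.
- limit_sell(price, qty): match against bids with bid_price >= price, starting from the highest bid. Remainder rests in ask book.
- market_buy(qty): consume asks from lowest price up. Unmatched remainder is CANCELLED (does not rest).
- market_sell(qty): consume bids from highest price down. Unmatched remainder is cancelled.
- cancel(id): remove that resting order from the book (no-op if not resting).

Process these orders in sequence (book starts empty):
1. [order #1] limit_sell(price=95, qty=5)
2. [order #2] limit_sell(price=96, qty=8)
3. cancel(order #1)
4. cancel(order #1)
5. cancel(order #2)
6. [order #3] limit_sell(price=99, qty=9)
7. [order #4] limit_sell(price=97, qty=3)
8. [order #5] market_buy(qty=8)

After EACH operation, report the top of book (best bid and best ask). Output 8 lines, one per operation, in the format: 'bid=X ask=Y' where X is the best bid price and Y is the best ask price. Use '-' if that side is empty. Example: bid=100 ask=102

Answer: bid=- ask=95
bid=- ask=95
bid=- ask=96
bid=- ask=96
bid=- ask=-
bid=- ask=99
bid=- ask=97
bid=- ask=99

Derivation:
After op 1 [order #1] limit_sell(price=95, qty=5): fills=none; bids=[-] asks=[#1:5@95]
After op 2 [order #2] limit_sell(price=96, qty=8): fills=none; bids=[-] asks=[#1:5@95 #2:8@96]
After op 3 cancel(order #1): fills=none; bids=[-] asks=[#2:8@96]
After op 4 cancel(order #1): fills=none; bids=[-] asks=[#2:8@96]
After op 5 cancel(order #2): fills=none; bids=[-] asks=[-]
After op 6 [order #3] limit_sell(price=99, qty=9): fills=none; bids=[-] asks=[#3:9@99]
After op 7 [order #4] limit_sell(price=97, qty=3): fills=none; bids=[-] asks=[#4:3@97 #3:9@99]
After op 8 [order #5] market_buy(qty=8): fills=#5x#4:3@97 #5x#3:5@99; bids=[-] asks=[#3:4@99]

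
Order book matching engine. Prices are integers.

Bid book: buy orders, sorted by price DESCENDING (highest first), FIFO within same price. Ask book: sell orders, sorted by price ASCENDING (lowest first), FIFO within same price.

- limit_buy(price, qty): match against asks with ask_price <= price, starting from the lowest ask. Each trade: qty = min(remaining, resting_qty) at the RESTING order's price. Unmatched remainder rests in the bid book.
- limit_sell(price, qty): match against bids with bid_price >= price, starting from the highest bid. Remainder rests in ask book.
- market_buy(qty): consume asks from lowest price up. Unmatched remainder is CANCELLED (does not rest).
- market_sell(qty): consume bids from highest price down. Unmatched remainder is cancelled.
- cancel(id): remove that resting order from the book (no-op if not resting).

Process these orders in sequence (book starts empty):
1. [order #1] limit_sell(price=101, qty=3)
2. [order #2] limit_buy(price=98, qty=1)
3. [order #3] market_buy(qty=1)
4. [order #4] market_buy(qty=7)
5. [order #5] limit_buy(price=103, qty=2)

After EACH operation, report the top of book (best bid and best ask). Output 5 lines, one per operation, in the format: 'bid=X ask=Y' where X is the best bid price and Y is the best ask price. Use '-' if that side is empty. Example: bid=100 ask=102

After op 1 [order #1] limit_sell(price=101, qty=3): fills=none; bids=[-] asks=[#1:3@101]
After op 2 [order #2] limit_buy(price=98, qty=1): fills=none; bids=[#2:1@98] asks=[#1:3@101]
After op 3 [order #3] market_buy(qty=1): fills=#3x#1:1@101; bids=[#2:1@98] asks=[#1:2@101]
After op 4 [order #4] market_buy(qty=7): fills=#4x#1:2@101; bids=[#2:1@98] asks=[-]
After op 5 [order #5] limit_buy(price=103, qty=2): fills=none; bids=[#5:2@103 #2:1@98] asks=[-]

Answer: bid=- ask=101
bid=98 ask=101
bid=98 ask=101
bid=98 ask=-
bid=103 ask=-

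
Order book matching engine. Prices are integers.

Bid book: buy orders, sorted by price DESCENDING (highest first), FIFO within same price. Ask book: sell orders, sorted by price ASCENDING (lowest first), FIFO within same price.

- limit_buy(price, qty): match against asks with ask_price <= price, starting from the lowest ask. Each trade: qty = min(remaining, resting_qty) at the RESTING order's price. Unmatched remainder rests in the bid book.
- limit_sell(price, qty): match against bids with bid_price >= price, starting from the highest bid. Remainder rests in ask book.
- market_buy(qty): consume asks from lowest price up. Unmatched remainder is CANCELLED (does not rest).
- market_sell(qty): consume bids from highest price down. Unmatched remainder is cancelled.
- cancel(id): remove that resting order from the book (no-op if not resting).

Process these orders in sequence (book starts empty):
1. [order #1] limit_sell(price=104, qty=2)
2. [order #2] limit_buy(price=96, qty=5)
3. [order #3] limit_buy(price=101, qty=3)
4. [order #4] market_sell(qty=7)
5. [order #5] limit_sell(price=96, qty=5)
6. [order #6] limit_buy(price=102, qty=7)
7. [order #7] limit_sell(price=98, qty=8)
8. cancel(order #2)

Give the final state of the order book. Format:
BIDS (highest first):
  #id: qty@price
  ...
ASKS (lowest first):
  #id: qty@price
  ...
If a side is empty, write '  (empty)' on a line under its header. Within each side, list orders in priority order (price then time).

Answer: BIDS (highest first):
  (empty)
ASKS (lowest first):
  #7: 5@98
  #1: 2@104

Derivation:
After op 1 [order #1] limit_sell(price=104, qty=2): fills=none; bids=[-] asks=[#1:2@104]
After op 2 [order #2] limit_buy(price=96, qty=5): fills=none; bids=[#2:5@96] asks=[#1:2@104]
After op 3 [order #3] limit_buy(price=101, qty=3): fills=none; bids=[#3:3@101 #2:5@96] asks=[#1:2@104]
After op 4 [order #4] market_sell(qty=7): fills=#3x#4:3@101 #2x#4:4@96; bids=[#2:1@96] asks=[#1:2@104]
After op 5 [order #5] limit_sell(price=96, qty=5): fills=#2x#5:1@96; bids=[-] asks=[#5:4@96 #1:2@104]
After op 6 [order #6] limit_buy(price=102, qty=7): fills=#6x#5:4@96; bids=[#6:3@102] asks=[#1:2@104]
After op 7 [order #7] limit_sell(price=98, qty=8): fills=#6x#7:3@102; bids=[-] asks=[#7:5@98 #1:2@104]
After op 8 cancel(order #2): fills=none; bids=[-] asks=[#7:5@98 #1:2@104]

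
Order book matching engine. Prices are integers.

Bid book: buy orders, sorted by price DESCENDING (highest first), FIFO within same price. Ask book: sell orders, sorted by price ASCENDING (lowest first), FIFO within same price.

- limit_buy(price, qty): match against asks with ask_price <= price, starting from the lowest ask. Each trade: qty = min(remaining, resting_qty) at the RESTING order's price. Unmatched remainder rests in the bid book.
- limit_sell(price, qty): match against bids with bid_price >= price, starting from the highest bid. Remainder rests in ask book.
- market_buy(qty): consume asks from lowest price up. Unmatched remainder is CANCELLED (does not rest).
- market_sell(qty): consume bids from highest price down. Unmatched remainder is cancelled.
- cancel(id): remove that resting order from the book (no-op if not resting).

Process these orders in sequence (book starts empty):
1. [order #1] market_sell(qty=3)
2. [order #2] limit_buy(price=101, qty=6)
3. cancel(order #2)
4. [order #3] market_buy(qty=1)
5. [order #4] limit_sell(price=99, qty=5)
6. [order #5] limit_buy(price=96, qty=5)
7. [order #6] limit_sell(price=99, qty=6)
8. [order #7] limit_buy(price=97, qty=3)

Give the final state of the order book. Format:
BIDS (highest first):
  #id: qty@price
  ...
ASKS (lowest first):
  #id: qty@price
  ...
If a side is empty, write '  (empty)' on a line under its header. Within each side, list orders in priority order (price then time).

After op 1 [order #1] market_sell(qty=3): fills=none; bids=[-] asks=[-]
After op 2 [order #2] limit_buy(price=101, qty=6): fills=none; bids=[#2:6@101] asks=[-]
After op 3 cancel(order #2): fills=none; bids=[-] asks=[-]
After op 4 [order #3] market_buy(qty=1): fills=none; bids=[-] asks=[-]
After op 5 [order #4] limit_sell(price=99, qty=5): fills=none; bids=[-] asks=[#4:5@99]
After op 6 [order #5] limit_buy(price=96, qty=5): fills=none; bids=[#5:5@96] asks=[#4:5@99]
After op 7 [order #6] limit_sell(price=99, qty=6): fills=none; bids=[#5:5@96] asks=[#4:5@99 #6:6@99]
After op 8 [order #7] limit_buy(price=97, qty=3): fills=none; bids=[#7:3@97 #5:5@96] asks=[#4:5@99 #6:6@99]

Answer: BIDS (highest first):
  #7: 3@97
  #5: 5@96
ASKS (lowest first):
  #4: 5@99
  #6: 6@99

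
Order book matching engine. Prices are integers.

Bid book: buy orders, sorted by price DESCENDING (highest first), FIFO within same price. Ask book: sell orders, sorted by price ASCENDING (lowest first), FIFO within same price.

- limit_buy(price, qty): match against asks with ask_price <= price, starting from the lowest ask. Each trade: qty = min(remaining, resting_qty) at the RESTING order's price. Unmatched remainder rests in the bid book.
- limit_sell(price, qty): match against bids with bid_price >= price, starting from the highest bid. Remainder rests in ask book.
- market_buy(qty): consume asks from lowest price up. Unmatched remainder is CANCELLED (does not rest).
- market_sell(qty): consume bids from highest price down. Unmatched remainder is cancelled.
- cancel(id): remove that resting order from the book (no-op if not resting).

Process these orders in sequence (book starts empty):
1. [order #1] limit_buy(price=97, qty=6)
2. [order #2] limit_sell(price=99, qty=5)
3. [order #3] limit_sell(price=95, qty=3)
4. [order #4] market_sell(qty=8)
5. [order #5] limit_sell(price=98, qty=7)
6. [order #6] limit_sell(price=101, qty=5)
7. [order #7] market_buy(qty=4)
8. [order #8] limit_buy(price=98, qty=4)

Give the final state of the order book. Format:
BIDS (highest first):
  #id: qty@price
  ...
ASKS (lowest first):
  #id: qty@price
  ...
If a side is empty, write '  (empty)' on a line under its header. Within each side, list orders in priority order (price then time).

After op 1 [order #1] limit_buy(price=97, qty=6): fills=none; bids=[#1:6@97] asks=[-]
After op 2 [order #2] limit_sell(price=99, qty=5): fills=none; bids=[#1:6@97] asks=[#2:5@99]
After op 3 [order #3] limit_sell(price=95, qty=3): fills=#1x#3:3@97; bids=[#1:3@97] asks=[#2:5@99]
After op 4 [order #4] market_sell(qty=8): fills=#1x#4:3@97; bids=[-] asks=[#2:5@99]
After op 5 [order #5] limit_sell(price=98, qty=7): fills=none; bids=[-] asks=[#5:7@98 #2:5@99]
After op 6 [order #6] limit_sell(price=101, qty=5): fills=none; bids=[-] asks=[#5:7@98 #2:5@99 #6:5@101]
After op 7 [order #7] market_buy(qty=4): fills=#7x#5:4@98; bids=[-] asks=[#5:3@98 #2:5@99 #6:5@101]
After op 8 [order #8] limit_buy(price=98, qty=4): fills=#8x#5:3@98; bids=[#8:1@98] asks=[#2:5@99 #6:5@101]

Answer: BIDS (highest first):
  #8: 1@98
ASKS (lowest first):
  #2: 5@99
  #6: 5@101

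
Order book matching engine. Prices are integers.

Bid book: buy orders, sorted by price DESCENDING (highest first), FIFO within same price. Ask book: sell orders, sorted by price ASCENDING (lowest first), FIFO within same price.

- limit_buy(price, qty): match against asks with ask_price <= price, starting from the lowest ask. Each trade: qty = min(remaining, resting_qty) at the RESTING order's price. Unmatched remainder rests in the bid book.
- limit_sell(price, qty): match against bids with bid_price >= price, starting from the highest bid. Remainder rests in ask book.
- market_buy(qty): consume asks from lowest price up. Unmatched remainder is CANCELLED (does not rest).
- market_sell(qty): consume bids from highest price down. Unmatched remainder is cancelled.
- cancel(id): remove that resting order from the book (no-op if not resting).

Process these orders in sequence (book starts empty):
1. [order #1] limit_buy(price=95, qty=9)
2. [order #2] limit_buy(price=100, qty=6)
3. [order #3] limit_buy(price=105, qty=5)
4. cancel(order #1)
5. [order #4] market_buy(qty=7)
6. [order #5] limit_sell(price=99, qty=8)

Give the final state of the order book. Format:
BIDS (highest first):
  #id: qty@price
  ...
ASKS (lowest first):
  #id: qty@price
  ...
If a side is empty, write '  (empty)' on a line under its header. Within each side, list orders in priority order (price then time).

Answer: BIDS (highest first):
  #2: 3@100
ASKS (lowest first):
  (empty)

Derivation:
After op 1 [order #1] limit_buy(price=95, qty=9): fills=none; bids=[#1:9@95] asks=[-]
After op 2 [order #2] limit_buy(price=100, qty=6): fills=none; bids=[#2:6@100 #1:9@95] asks=[-]
After op 3 [order #3] limit_buy(price=105, qty=5): fills=none; bids=[#3:5@105 #2:6@100 #1:9@95] asks=[-]
After op 4 cancel(order #1): fills=none; bids=[#3:5@105 #2:6@100] asks=[-]
After op 5 [order #4] market_buy(qty=7): fills=none; bids=[#3:5@105 #2:6@100] asks=[-]
After op 6 [order #5] limit_sell(price=99, qty=8): fills=#3x#5:5@105 #2x#5:3@100; bids=[#2:3@100] asks=[-]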